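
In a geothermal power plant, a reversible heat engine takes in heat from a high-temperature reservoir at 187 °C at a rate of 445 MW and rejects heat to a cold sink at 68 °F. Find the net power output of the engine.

Ẇ ≈ 161.5 MW

T_H = 187 °C → 187 + 273.15 = 460.15 K.
T_C = 68 °F → (68 − 32) × 5/9 = 20.00 °C = 293.15 K.
Since the cycle is reversible, η = 1 − T_C/T_H = 1 − 293.15/460.15 = 0.3629.
W = η·Q_H = 0.3629 × 445 = 161.5 MW.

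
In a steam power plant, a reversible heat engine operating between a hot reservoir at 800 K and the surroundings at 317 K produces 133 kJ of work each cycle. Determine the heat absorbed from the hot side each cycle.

Q_H ≈ 220 kJ

For a reversible engine, η = 1 − T_C/T_H = 1 − 317.00/800.00 = 0.6038.
Q_H = W/η = 133/0.6038 = 220 kJ.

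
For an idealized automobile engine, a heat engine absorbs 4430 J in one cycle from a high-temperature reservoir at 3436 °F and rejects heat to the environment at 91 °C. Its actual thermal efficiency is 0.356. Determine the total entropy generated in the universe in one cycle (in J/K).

T_H = 3436 °F → (3436 − 32) × 5/9 = 1891.11 °C = 2164.26 K.
T_C = 91 °C → 91 + 273.15 = 364.15 K.
W = η·Q_H = 0.356 × 4430 = 1577 J, so Q_C = Q_H − W = 2853 J.
The hot reservoir loses entropy Q_H/T_H = 4430/2164.26 = 2.047 J/K; the cold reservoir gains Q_C/T_C = 2853/364.15 = 7.834 J/K.
ΔS_univ = −Q_H/T_H + Q_C/T_C = 5.79 J/K (> 0, since η = 0.356 < η_Carnot = 0.832).

ΔS_univ ≈ 5.79 J/K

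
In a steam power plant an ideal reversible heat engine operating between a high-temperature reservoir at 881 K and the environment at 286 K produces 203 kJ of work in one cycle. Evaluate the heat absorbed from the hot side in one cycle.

Q_H ≈ 301 kJ

The Carnot efficiency is η = 1 − T_C/T_H = 1 − 286.00/881.00 = 0.6754.
Q_H = W/η = 203/0.6754 = 301 kJ.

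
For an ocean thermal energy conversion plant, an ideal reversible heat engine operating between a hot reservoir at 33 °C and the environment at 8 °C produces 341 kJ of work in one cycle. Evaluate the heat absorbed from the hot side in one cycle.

T_H = 33 °C → 33 + 273.15 = 306.15 K.
T_C = 8 °C → 8 + 273.15 = 281.15 K.
The Carnot efficiency is η = 1 − T_C/T_H = 1 − 281.15/306.15 = 0.0817.
Q_H = W/η = 341/0.0817 = 4176 kJ.

Q_H ≈ 4176 kJ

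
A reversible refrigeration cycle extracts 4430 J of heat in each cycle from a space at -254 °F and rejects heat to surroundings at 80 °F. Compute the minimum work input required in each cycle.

W_in ≈ 7190 J

T_H = 80 °F → (80 − 32) × 5/9 = 26.67 °C = 299.82 K.
T_C = -254 °F → (-254 − 32) × 5/9 = -158.89 °C = 114.26 K.
COP_R = T_C/(T_H − T_C) = 114.26/185.56 = 0.6158.
W = Q_C/COP_R = 4430/0.6158 = 7190 J.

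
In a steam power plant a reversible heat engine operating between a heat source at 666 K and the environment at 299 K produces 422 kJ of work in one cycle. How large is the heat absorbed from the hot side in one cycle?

Q_H ≈ 765.8 kJ

Since the cycle is reversible, η = 1 − T_C/T_H = 1 − 299.00/666.00 = 0.5511.
Q_H = W/η = 422/0.5511 = 765.8 kJ.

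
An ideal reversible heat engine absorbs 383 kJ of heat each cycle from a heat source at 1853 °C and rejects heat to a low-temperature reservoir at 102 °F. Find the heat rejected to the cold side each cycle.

Q_C ≈ 56.2 kJ

T_H = 1853 °C → 1853 + 273.15 = 2126.15 K.
T_C = 102 °F → (102 − 32) × 5/9 = 38.89 °C = 312.04 K.
η_rev = 1 − T_C/T_H = 1 − 312.04/2126.15 = 0.8532.
For a reversible cycle Q_C/Q_H = T_C/T_H, so Q_C = 383 × 312.04/2126.15 = 56.2 kJ.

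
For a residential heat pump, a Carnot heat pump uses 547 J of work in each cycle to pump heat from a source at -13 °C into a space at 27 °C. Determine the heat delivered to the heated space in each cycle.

T_H = 27 °C → 27 + 273.15 = 300.15 K.
T_C = -13 °C → -13 + 273.15 = 260.15 K.
For a reversible heat pump, COP_HP = T_H/(T_H − T_C) = 300.15/40.00 = 7.5037.
Q_H = COP_HP · W = 7.5037 × 547 = 4105 J.

Q_H ≈ 4105 J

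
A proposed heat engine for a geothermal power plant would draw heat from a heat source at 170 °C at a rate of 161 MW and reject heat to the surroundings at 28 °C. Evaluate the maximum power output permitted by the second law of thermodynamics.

Ẇ_max ≈ 51.6 MW

T_H = 170 °C → 170 + 273.15 = 443.15 K.
T_C = 28 °C → 28 + 273.15 = 301.15 K.
No engine can exceed the Carnot limit: η_max = 1 − T_C/T_H = 1 − 301.15/443.15 = 0.3204.
W_max = η_max · Q_H = 0.3204 × 161 = 51.6 MW.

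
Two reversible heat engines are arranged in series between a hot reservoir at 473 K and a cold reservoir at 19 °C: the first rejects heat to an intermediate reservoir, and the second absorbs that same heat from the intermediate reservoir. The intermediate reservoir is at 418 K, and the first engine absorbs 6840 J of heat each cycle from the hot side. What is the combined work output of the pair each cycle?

W_total ≈ 2620 J

T_C = 19 °C → 19 + 273.15 = 292.15 K.
Two reversible stages in series are equivalent to a single Carnot engine between T_H and T_C, so η_total = 1 − T_C/T_H = 1 − 292.15/473.00 = 0.3823.
W_total = η_total · Q_H = 0.3823 × 6840 = 2620 J.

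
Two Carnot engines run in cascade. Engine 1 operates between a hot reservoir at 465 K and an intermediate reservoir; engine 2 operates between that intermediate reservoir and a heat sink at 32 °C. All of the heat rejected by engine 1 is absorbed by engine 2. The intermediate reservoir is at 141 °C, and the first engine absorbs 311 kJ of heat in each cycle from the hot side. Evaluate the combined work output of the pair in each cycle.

T_C = 32 °C → 32 + 273.15 = 305.15 K.
Two reversible stages in series are equivalent to a single Carnot engine between T_H and T_C, so η_total = 1 − T_C/T_H = 1 − 305.15/465.00 = 0.3438.
W_total = η_total · Q_H = 0.3438 × 311 = 106.9 kJ.

W_total ≈ 106.9 kJ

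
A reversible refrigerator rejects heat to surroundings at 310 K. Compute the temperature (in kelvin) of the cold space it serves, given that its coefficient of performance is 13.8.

T_C ≈ 289 K

COP_R = T_C/(T_H − T_C) ⇒ T_C = T_H·COP_R/(1 + COP_R) = 310.00 × 13.8/(1 + 13.8) = 289 K.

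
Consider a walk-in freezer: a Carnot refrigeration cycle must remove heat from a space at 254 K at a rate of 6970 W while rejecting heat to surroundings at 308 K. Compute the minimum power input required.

The reversible coefficient of performance is COP_R = T_C/(T_H − T_C) = 254.00/54.00 = 4.7037.
W = Q_C/COP_R = 6970/4.7037 = 1480 W.

Ẇ_in ≈ 1480 W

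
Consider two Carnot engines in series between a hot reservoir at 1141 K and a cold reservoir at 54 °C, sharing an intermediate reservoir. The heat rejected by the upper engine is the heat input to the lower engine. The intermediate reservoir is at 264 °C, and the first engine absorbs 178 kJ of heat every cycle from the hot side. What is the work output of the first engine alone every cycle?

T_C = 54 °C → 54 + 273.15 = 327.15 K.
T_m = 264 °C → 264 + 273.15 = 537.15 K.
First-stage efficiency η₁ = 1 − T_m/T_H = 1 − 537.15/1141.00 = 0.5292.
W₁ = η₁·Q_H = 0.5292 × 178 = 94.2 kJ.

W₁ ≈ 94.2 kJ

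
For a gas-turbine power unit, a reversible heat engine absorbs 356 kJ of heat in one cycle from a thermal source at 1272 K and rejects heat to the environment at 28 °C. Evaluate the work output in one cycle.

T_C = 28 °C → 28 + 273.15 = 301.15 K.
The Carnot efficiency is η = 1 − T_C/T_H = 1 − 301.15/1272.00 = 0.7632.
W = η·Q_H = 0.7632 × 356 = 271.7 kJ.

W ≈ 271.7 kJ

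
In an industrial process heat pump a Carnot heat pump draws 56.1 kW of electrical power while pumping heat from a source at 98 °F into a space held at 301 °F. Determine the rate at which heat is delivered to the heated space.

Q̇_H ≈ 210.2 kW

T_H = 301 °F → (301 − 32) × 5/9 = 149.44 °C = 422.59 K.
T_C = 98 °F → (98 − 32) × 5/9 = 36.67 °C = 309.82 K.
For a reversible heat pump, COP_HP = T_H/(T_H − T_C) = 422.59/112.78 = 3.7471.
Q_H = COP_HP · W = 3.7471 × 56.1 = 210.2 kW.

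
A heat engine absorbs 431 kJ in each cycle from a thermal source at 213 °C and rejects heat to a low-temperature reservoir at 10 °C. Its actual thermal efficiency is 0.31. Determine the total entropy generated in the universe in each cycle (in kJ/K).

T_H = 213 °C → 213 + 273.15 = 486.15 K.
T_C = 10 °C → 10 + 273.15 = 283.15 K.
W = η·Q_H = 0.31 × 431 = 133.6 kJ, so Q_C = Q_H − W = 297.4 kJ.
Reservoir entropy changes: ΔS_H = −Q_H/T_H = −431/486.15 = -0.8866 kJ/K and ΔS_C = +Q_C/T_C = 297.4/283.15 = 1.050 kJ/K.
ΔS_univ = −Q_H/T_H + Q_C/T_C = 0.1637 kJ/K (> 0, since η = 0.31 < η_Carnot = 0.418).

ΔS_univ ≈ 0.1637 kJ/K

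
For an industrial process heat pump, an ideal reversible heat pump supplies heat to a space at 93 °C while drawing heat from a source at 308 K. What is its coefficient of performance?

T_H = 93 °C → 93 + 273.15 = 366.15 K.
Reversible heating COP: COP_HP = T_H/(T_H − T_C) = 366.15/(366.15 − 308.00) = 6.30.

COP_HP ≈ 6.30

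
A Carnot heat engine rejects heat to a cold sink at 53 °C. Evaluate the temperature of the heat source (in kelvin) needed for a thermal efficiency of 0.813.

T_C = 53 °C → 53 + 273.15 = 326.15 K.
From η = 1 − T_C/T_H, solving for T_H gives T_H = T_C/(1 − η) = 326.15/(1 − 0.813) = 1744 K.

T_H ≈ 1744 K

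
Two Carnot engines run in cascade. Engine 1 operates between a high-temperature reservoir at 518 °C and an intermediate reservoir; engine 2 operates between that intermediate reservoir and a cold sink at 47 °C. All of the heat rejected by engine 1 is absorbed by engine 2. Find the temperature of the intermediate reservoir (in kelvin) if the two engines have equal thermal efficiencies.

T_H = 518 °C → 518 + 273.15 = 791.15 K.
T_C = 47 °C → 47 + 273.15 = 320.15 K.
Equal efficiencies require 1 − T_m/T_H = 1 − T_C/T_m, i.e. T_m/T_H = T_C/T_m, so T_m = √(T_H·T_C) = √(791.15 × 320.15) = 503 K.

T_m ≈ 503 K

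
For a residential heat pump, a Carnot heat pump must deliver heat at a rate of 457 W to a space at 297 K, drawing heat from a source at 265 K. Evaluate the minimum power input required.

Ẇ_in ≈ 49.24 W

For a reversible heat pump, COP_HP = T_H/(T_H − T_C) = 297.00/32.00 = 9.2812.
W = Q_H/COP_HP = 457/9.2812 = 49.24 W.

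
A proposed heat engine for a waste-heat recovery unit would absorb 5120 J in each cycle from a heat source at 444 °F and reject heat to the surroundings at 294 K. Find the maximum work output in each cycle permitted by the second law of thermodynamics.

T_H = 444 °F → (444 − 32) × 5/9 = 228.89 °C = 502.04 K.
By the Carnot theorem, η_max = 1 − T_C/T_H = 1 − 294.00/502.04 = 0.4144.
W_max = η_max · Q_H = 0.4144 × 5120 = 2120 J.

W_max ≈ 2120 J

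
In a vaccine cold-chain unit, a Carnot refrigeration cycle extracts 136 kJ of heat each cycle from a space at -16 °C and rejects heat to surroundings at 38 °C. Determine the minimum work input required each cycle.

T_H = 38 °C → 38 + 273.15 = 311.15 K.
T_C = -16 °C → -16 + 273.15 = 257.15 K.
For a reversible refrigerator, COP_R = T_C/(T_H − T_C) = 257.15/54.00 = 4.7620.
W = Q_C/COP_R = 136/4.7620 = 28.6 kJ.

W_in ≈ 28.6 kJ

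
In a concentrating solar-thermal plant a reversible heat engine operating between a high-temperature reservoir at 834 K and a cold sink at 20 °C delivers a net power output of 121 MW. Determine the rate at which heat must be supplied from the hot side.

Q̇_H ≈ 186.6 MW

T_C = 20 °C → 20 + 273.15 = 293.15 K.
Carnot efficiency: η = 1 − T_C/T_H = 1 − 293.15/834.00 = 0.6485.
Q_H = W/η = 121/0.6485 = 186.6 MW.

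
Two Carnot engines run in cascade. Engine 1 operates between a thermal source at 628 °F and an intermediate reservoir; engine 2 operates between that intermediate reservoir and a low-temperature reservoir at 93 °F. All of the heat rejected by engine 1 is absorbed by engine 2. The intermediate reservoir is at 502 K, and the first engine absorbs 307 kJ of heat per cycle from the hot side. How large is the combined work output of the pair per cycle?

W_total ≈ 151.0 kJ

T_H = 628 °F → (628 − 32) × 5/9 = 331.11 °C = 604.26 K.
T_C = 93 °F → (93 − 32) × 5/9 = 33.89 °C = 307.04 K.
Two reversible stages in series are equivalent to a single Carnot engine between T_H and T_C, so η_total = 1 − T_C/T_H = 1 − 307.04/604.26 = 0.4919.
W_total = η_total · Q_H = 0.4919 × 307 = 151.0 kJ.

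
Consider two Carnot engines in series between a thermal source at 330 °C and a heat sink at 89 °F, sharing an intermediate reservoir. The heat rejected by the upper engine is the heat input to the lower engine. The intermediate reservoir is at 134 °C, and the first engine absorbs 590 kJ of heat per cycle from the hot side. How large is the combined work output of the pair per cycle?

T_H = 330 °C → 330 + 273.15 = 603.15 K.
T_C = 89 °F → (89 − 32) × 5/9 = 31.67 °C = 304.82 K.
Two reversible stages in series are equivalent to a single Carnot engine between T_H and T_C, so η_total = 1 − T_C/T_H = 1 − 304.82/603.15 = 0.4946.
W_total = η_total · Q_H = 0.4946 × 590 = 291.8 kJ.

W_total ≈ 291.8 kJ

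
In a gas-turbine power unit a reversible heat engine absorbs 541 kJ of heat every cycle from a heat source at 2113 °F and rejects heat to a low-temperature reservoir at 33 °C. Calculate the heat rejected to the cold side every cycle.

T_H = 2113 °F → (2113 − 32) × 5/9 = 1156.11 °C = 1429.26 K.
T_C = 33 °C → 33 + 273.15 = 306.15 K.
η_rev = 1 − T_C/T_H = 1 − 306.15/1429.26 = 0.7858.
For a reversible cycle Q_C/Q_H = T_C/T_H, so Q_C = 541 × 306.15/1429.26 = 116 kJ.

Q_C ≈ 116 kJ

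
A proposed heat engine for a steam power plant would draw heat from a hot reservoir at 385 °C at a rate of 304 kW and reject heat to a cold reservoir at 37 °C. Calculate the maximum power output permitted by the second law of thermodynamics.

Ẇ_max ≈ 160.7 kW

T_H = 385 °C → 385 + 273.15 = 658.15 K.
T_C = 37 °C → 37 + 273.15 = 310.15 K.
No engine can exceed the Carnot limit: η_max = 1 − T_C/T_H = 1 − 310.15/658.15 = 0.5288.
W_max = η_max · Q_H = 0.5288 × 304 = 160.7 kW.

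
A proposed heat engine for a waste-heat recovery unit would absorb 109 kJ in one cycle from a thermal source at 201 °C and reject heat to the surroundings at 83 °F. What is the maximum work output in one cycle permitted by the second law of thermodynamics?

W_max ≈ 39.7 kJ

T_H = 201 °C → 201 + 273.15 = 474.15 K.
T_C = 83 °F → (83 − 32) × 5/9 = 28.33 °C = 301.48 K.
By the Carnot theorem, η_max = 1 − T_C/T_H = 1 − 301.48/474.15 = 0.3642.
W_max = η_max · Q_H = 0.3642 × 109 = 39.7 kJ.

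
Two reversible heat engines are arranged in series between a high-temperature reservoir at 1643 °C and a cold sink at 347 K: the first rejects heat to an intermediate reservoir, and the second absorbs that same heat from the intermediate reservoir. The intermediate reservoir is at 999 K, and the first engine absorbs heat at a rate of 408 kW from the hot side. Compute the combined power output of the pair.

Ẇ_total ≈ 334 kW

T_H = 1643 °C → 1643 + 273.15 = 1916.15 K.
Two reversible stages in series are equivalent to a single Carnot engine between T_H and T_C, so η_total = 1 − T_C/T_H = 1 − 347.00/1916.15 = 0.8189.
W_total = η_total · Q_H = 0.8189 × 408 = 334 kW.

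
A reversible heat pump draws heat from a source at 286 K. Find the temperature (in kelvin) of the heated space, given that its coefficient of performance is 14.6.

T_H ≈ 307.0 K

COP_HP = T_H/(T_H − T_C) ⇒ T_H = T_C·COP_HP/(COP_HP − 1) = 286.00 × 14.6/(14.6 − 1) = 307.0 K.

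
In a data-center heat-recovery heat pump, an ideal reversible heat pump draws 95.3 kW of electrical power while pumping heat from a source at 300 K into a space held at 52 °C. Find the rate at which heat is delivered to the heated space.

Q̇_H ≈ 1230 kW

T_H = 52 °C → 52 + 273.15 = 325.15 K.
Reversible heating COP: COP_HP = T_H/(T_H − T_C) = 325.15/25.15 = 12.9284.
Q_H = COP_HP · W = 12.9284 × 95.3 = 1230 kW.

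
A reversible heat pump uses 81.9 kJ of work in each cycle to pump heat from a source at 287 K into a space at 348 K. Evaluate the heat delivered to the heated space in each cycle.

Q_H ≈ 467 kJ

For a reversible heat pump, COP_HP = T_H/(T_H − T_C) = 348.00/61.00 = 5.7049.
Q_H = COP_HP · W = 5.7049 × 81.9 = 467 kJ.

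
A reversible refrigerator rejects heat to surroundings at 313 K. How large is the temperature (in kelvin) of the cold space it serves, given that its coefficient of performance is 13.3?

COP_R = T_C/(T_H − T_C) ⇒ T_C = T_H·COP_R/(1 + COP_R) = 313.00 × 13.3/(1 + 13.3) = 291 K.

T_C ≈ 291 K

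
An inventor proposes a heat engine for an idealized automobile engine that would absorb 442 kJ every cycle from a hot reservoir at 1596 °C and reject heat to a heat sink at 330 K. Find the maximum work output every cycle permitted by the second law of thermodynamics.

W_max ≈ 364 kJ

T_H = 1596 °C → 1596 + 273.15 = 1869.15 K.
By the Carnot theorem, η_max = 1 − T_C/T_H = 1 − 330.00/1869.15 = 0.8234.
W_max = η_max · Q_H = 0.8234 × 442 = 364 kJ.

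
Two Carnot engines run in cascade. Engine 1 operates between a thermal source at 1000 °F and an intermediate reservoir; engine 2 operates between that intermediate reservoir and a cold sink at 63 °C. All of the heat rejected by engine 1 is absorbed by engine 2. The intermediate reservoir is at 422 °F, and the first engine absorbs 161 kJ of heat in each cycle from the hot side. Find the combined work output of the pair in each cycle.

W_total ≈ 94.3 kJ

T_H = 1000 °F → (1000 − 32) × 5/9 = 537.78 °C = 810.93 K.
T_C = 63 °C → 63 + 273.15 = 336.15 K.
Two reversible stages in series are equivalent to a single Carnot engine between T_H and T_C, so η_total = 1 − T_C/T_H = 1 − 336.15/810.93 = 0.5855.
W_total = η_total · Q_H = 0.5855 × 161 = 94.3 kJ.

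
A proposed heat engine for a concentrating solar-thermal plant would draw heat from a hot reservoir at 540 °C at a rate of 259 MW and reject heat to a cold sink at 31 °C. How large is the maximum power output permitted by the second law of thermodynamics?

Ẇ_max ≈ 162 MW

T_H = 540 °C → 540 + 273.15 = 813.15 K.
T_C = 31 °C → 31 + 273.15 = 304.15 K.
By the Carnot theorem, η_max = 1 − T_C/T_H = 1 − 304.15/813.15 = 0.6260.
W_max = η_max · Q_H = 0.6260 × 259 = 162 MW.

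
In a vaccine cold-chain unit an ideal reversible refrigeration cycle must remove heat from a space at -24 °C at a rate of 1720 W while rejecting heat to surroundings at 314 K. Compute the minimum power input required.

T_C = -24 °C → -24 + 273.15 = 249.15 K.
For a reversible refrigerator, COP_R = T_C/(T_H − T_C) = 249.15/64.85 = 3.8419.
W = Q_C/COP_R = 1720/3.8419 = 448 W.

Ẇ_in ≈ 448 W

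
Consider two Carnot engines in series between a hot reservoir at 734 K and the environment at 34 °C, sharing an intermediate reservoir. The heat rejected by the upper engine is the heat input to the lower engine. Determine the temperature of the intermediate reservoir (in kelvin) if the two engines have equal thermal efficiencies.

T_m ≈ 475 K

T_C = 34 °C → 34 + 273.15 = 307.15 K.
Equal efficiencies require 1 − T_m/T_H = 1 − T_C/T_m, i.e. T_m/T_H = T_C/T_m, so T_m = √(T_H·T_C) = √(734.00 × 307.15) = 475 K.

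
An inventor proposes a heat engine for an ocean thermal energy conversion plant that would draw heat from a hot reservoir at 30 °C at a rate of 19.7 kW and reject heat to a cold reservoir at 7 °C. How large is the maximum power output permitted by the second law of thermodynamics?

T_H = 30 °C → 30 + 273.15 = 303.15 K.
T_C = 7 °C → 7 + 273.15 = 280.15 K.
No engine can exceed the Carnot limit: η_max = 1 − T_C/T_H = 1 − 280.15/303.15 = 0.0759.
W_max = η_max · Q_H = 0.0759 × 19.7 = 1.49 kW.

Ẇ_max ≈ 1.49 kW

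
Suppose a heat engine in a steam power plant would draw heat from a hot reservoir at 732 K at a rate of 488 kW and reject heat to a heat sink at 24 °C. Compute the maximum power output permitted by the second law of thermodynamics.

T_C = 24 °C → 24 + 273.15 = 297.15 K.
The upper bound on efficiency is η_max = 1 − T_C/T_H = 1 − 297.15/732.00 = 0.5941.
W_max = η_max · Q_H = 0.5941 × 488 = 289.9 kW.

Ẇ_max ≈ 289.9 kW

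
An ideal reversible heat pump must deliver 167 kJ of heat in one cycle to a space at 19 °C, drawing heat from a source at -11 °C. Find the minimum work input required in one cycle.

T_H = 19 °C → 19 + 273.15 = 292.15 K.
T_C = -11 °C → -11 + 273.15 = 262.15 K.
COP_HP = T_H/(T_H − T_C) = 292.15/30.00 = 9.7383.
W = Q_H/COP_HP = 167/9.7383 = 17.1 kJ.

W_in ≈ 17.1 kJ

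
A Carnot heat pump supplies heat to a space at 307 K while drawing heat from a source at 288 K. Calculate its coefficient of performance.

COP_HP ≈ 16.2

For a reversible heat pump, COP_HP = T_H/(T_H − T_C) = 307.00/(307.00 − 288.00) = 16.2.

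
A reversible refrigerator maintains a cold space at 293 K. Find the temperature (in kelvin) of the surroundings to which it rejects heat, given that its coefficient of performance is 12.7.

COP_R = T_C/(T_H − T_C) ⇒ T_H = T_C·(1 + 1/COP_R) = 293.00 × (1 + 1/12.7) = 316.1 K.

T_H ≈ 316.1 K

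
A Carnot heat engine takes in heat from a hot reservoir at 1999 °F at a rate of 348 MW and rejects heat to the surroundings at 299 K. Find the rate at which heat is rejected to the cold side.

Q̇_C ≈ 76.2 MW

T_H = 1999 °F → (1999 − 32) × 5/9 = 1092.78 °C = 1365.93 K.
Since the cycle is reversible, η = 1 − T_C/T_H = 1 − 299.00/1365.93 = 0.7811.
For a reversible cycle Q_C/Q_H = T_C/T_H, so Q_C = 348 × 299.00/1365.93 = 76.2 MW.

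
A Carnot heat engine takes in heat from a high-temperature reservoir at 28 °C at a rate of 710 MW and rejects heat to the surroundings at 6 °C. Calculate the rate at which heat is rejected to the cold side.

Q̇_C ≈ 658.1 MW

T_H = 28 °C → 28 + 273.15 = 301.15 K.
T_C = 6 °C → 6 + 273.15 = 279.15 K.
For a reversible engine, η = 1 − T_C/T_H = 1 − 279.15/301.15 = 0.0731.
For a reversible cycle Q_C/Q_H = T_C/T_H, so Q_C = 710 × 279.15/301.15 = 658.1 MW.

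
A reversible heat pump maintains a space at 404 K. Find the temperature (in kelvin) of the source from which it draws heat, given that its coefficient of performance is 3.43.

COP_HP = T_H/(T_H − T_C) ⇒ T_C = T_H·(COP_HP − 1)/COP_HP = 404.00 × (3.43 − 1)/3.43 = 286 K.

T_C ≈ 286 K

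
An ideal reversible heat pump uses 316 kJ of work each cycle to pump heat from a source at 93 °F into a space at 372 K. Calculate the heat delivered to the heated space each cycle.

T_C = 93 °F → (93 − 32) × 5/9 = 33.89 °C = 307.04 K.
Reversible heating COP: COP_HP = T_H/(T_H − T_C) = 372.00/64.96 = 5.7265.
Q_H = COP_HP · W = 5.7265 × 316 = 1810 kJ.

Q_H ≈ 1810 kJ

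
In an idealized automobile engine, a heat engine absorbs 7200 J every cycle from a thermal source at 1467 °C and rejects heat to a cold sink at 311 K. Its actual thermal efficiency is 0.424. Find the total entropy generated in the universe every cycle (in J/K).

ΔS_univ ≈ 9.20 J/K

T_H = 1467 °C → 1467 + 273.15 = 1740.15 K.
W = η·Q_H = 0.424 × 7200 = 3053 J, so Q_C = Q_H − W = 4147 J.
Entropy balance on the reservoirs: −Q_H/T_H = -4.138 J/K, +Q_C/T_C = 13.34 J/K.
ΔS_univ = −Q_H/T_H + Q_C/T_C = 9.20 J/K (> 0, since η = 0.424 < η_Carnot = 0.821).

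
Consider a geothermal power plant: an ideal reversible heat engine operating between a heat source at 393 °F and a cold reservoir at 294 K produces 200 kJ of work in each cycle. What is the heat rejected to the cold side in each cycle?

T_H = 393 °F → (393 − 32) × 5/9 = 200.56 °C = 473.71 K.
For a reversible engine, η = 1 − T_C/T_H = 1 − 294.00/473.71 = 0.3794.
Since Q_C/Q_H = T_C/T_H and Q_H = W/η, Q_C = W·T_C/(T_H − T_C) = 200 × 294.00/179.71 = 327.2 kJ.

Q_C ≈ 327.2 kJ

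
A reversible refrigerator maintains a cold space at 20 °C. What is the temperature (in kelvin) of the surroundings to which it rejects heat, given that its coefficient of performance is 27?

T_C = 20 °C → 20 + 273.15 = 293.15 K.
COP_R = T_C/(T_H − T_C) ⇒ T_H = T_C·(1 + 1/COP_R) = 293.15 × (1 + 1/27) = 304 K.

T_H ≈ 304 K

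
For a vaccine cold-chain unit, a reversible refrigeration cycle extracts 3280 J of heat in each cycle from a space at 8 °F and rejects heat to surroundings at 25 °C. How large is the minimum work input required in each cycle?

T_H = 25 °C → 25 + 273.15 = 298.15 K.
T_C = 8 °F → (8 − 32) × 5/9 = -13.33 °C = 259.82 K.
Carnot COP: COP_R = T_C/(T_H − T_C) = 259.82/38.33 = 6.7778.
W = Q_C/COP_R = 3280/6.7778 = 484 J.

W_in ≈ 484 J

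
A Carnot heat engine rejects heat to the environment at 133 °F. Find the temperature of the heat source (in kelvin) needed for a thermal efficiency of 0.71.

T_H ≈ 1140 K

T_C = 133 °F → (133 − 32) × 5/9 = 56.11 °C = 329.26 K.
From η = 1 − T_C/T_H, solving for T_H gives T_H = T_C/(1 − η) = 329.26/(1 − 0.71) = 1140 K.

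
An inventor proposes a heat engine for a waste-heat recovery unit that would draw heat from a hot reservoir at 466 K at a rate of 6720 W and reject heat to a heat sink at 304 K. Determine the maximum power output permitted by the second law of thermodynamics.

Ẇ_max ≈ 2340 W

The second-law ceiling is the Carnot efficiency, η_max = 1 − T_C/T_H = 1 − 304.00/466.00 = 0.3476.
W_max = η_max · Q_H = 0.3476 × 6720 = 2340 W.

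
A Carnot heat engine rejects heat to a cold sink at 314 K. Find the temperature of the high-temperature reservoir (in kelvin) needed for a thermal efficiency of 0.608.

T_H ≈ 801 K

From η = 1 − T_C/T_H, solving for T_H gives T_H = T_C/(1 − η) = 314.00/(1 − 0.608) = 801 K.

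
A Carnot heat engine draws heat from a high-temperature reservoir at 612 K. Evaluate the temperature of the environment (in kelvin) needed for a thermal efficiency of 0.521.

T_C ≈ 293 K

From η = 1 − T_C/T_H, T_C = T_H·(1 − η) = 612.00 × (1 − 0.521) = 293 K.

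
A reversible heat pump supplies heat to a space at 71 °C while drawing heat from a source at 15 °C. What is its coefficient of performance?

T_H = 71 °C → 71 + 273.15 = 344.15 K.
T_C = 15 °C → 15 + 273.15 = 288.15 K.
The Carnot heat-pump COP is COP_HP = T_H/(T_H − T_C) = 344.15/(344.15 − 288.15) = 6.15.

COP_HP ≈ 6.15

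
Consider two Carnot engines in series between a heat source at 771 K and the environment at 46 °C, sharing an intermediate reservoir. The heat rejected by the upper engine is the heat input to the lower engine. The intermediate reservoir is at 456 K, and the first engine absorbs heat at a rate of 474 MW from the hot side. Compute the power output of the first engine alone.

Ẇ₁ ≈ 194 MW

T_C = 46 °C → 46 + 273.15 = 319.15 K.
First-stage efficiency η₁ = 1 − T_m/T_H = 1 − 456.00/771.00 = 0.4086.
W₁ = η₁·Q_H = 0.4086 × 474 = 194 MW.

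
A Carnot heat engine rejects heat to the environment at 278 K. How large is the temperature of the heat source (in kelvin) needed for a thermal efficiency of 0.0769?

From η = 1 − T_C/T_H, solving for T_H gives T_H = T_C/(1 − η) = 278.00/(1 − 0.0769) = 301 K.

T_H ≈ 301 K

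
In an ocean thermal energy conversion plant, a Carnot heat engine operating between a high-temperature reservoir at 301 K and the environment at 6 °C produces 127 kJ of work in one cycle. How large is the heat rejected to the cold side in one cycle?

Q_C ≈ 1620 kJ

T_C = 6 °C → 6 + 273.15 = 279.15 K.
Since the cycle is reversible, η = 1 − T_C/T_H = 1 − 279.15/301.00 = 0.0726.
Since Q_C/Q_H = T_C/T_H and Q_H = W/η, Q_C = W·T_C/(T_H − T_C) = 127 × 279.15/21.85 = 1620 kJ.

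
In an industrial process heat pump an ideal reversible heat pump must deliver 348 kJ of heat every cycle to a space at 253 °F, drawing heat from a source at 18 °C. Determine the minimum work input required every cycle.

T_H = 253 °F → (253 − 32) × 5/9 = 122.78 °C = 395.93 K.
T_C = 18 °C → 18 + 273.15 = 291.15 K.
For a reversible heat pump, COP_HP = T_H/(T_H − T_C) = 395.93/104.78 = 3.7787.
W = Q_H/COP_HP = 348/3.7787 = 92.09 kJ.

W_in ≈ 92.09 kJ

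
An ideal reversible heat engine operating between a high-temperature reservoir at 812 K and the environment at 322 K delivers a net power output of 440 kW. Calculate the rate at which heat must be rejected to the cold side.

Q̇_C ≈ 289 kW

For a reversible engine, η = 1 − T_C/T_H = 1 − 322.00/812.00 = 0.6034.
Since Q_C/Q_H = T_C/T_H and Q_H = W/η, Q_C = W·T_C/(T_H − T_C) = 440 × 322.00/490.00 = 289 kW.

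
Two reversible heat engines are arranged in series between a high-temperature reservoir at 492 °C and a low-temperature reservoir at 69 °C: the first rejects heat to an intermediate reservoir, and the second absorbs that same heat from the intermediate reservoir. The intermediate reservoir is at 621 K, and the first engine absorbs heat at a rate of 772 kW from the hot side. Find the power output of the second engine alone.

Ẇ₂ ≈ 281.3 kW

T_H = 492 °C → 492 + 273.15 = 765.15 K.
T_C = 69 °C → 69 + 273.15 = 342.15 K.
Heat entering the second stage: Q_m = Q_H·(T_m/T_H) = 772 × 621.00/765.15 = 626.6 kW.
Second-stage efficiency η₂ = 1 − T_C/T_m = 1 − 342.15/621.00 = 0.4490, so W₂ = η₂·Q_m = 281.3 kW.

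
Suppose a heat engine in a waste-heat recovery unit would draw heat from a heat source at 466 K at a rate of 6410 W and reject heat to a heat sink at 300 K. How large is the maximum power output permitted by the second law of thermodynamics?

Ẇ_max ≈ 2280 W

The second-law ceiling is the Carnot efficiency, η_max = 1 − T_C/T_H = 1 − 300.00/466.00 = 0.3562.
W_max = η_max · Q_H = 0.3562 × 6410 = 2280 W.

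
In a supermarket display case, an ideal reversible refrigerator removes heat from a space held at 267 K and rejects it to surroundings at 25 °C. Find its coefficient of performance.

T_H = 25 °C → 25 + 273.15 = 298.15 K.
Carnot COP: COP_R = T_C/(T_H − T_C) = 267.00/(298.15 − 267.00) = 8.57.

COP_R ≈ 8.57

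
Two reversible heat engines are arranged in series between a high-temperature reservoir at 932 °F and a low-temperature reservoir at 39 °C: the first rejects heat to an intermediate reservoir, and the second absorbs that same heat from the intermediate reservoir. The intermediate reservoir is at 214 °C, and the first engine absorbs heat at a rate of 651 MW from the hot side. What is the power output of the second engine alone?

Ẇ₂ ≈ 147 MW

T_H = 932 °F → (932 − 32) × 5/9 = 500.00 °C = 773.15 K.
T_C = 39 °C → 39 + 273.15 = 312.15 K.
T_m = 214 °C → 214 + 273.15 = 487.15 K.
Heat entering the second stage: Q_m = Q_H·(T_m/T_H) = 651 × 487.15/773.15 = 410 MW.
Second-stage efficiency η₂ = 1 − T_C/T_m = 1 − 312.15/487.15 = 0.3592, so W₂ = η₂·Q_m = 147 MW.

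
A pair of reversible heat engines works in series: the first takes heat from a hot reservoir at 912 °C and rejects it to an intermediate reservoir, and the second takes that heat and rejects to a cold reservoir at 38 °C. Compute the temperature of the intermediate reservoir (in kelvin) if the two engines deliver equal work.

T_H = 912 °C → 912 + 273.15 = 1185.15 K.
T_C = 38 °C → 38 + 273.15 = 311.15 K.
For reversible stages Q_m = Q_H·(T_m/T_H). Setting W₁ = Q_H(1 − T_m/T_H) equal to W₂ = Q_m(1 − T_C/T_m) = Q_H·(T_m − T_C)/T_H gives T_H − T_m = T_m − T_C, so T_m = (T_H + T_C)/2 = (1185.15 + 311.15)/2 = 748 K.

T_m ≈ 748 K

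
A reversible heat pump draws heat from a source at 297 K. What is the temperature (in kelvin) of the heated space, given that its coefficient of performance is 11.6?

COP_HP = T_H/(T_H − T_C) ⇒ T_H = T_C·COP_HP/(COP_HP − 1) = 297.00 × 11.6/(11.6 − 1) = 325 K.

T_H ≈ 325 K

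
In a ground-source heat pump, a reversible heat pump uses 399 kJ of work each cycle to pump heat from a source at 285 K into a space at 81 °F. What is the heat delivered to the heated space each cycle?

T_H = 81 °F → (81 − 32) × 5/9 = 27.22 °C = 300.37 K.
COP_HP = T_H/(T_H − T_C) = 300.37/15.37 = 19.5399.
Q_H = COP_HP · W = 19.5399 × 399 = 7800 kJ.

Q_H ≈ 7800 kJ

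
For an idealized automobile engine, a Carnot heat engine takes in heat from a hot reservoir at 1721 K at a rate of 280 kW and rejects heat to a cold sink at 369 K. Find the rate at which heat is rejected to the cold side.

For a reversible engine, η = 1 − T_C/T_H = 1 − 369.00/1721.00 = 0.7856.
For a reversible cycle Q_C/Q_H = T_C/T_H, so Q_C = 280 × 369.00/1721.00 = 60.0 kW.

Q̇_C ≈ 60.0 kW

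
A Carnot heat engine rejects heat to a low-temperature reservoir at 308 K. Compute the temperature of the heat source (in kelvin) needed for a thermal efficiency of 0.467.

T_H ≈ 578 K

From η = 1 − T_C/T_H, solving for T_H gives T_H = T_C/(1 − η) = 308.00/(1 − 0.467) = 578 K.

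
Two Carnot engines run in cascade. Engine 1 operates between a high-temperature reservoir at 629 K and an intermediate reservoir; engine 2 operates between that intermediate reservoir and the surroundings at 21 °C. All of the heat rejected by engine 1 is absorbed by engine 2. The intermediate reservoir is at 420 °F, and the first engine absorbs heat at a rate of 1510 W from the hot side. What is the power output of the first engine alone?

Ẇ₁ ≈ 337 W

T_C = 21 °C → 21 + 273.15 = 294.15 K.
T_m = 420 °F → (420 − 32) × 5/9 = 215.56 °C = 488.71 K.
First-stage efficiency η₁ = 1 − T_m/T_H = 1 − 488.71/629.00 = 0.2230.
W₁ = η₁·Q_H = 0.2230 × 1510 = 337 W.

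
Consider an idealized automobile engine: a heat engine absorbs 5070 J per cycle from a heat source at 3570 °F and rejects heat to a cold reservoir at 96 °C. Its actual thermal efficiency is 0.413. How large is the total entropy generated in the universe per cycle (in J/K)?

T_H = 3570 °F → (3570 − 32) × 5/9 = 1965.56 °C = 2238.71 K.
T_C = 96 °C → 96 + 273.15 = 369.15 K.
W = η·Q_H = 0.413 × 5070 = 2094 J, so Q_C = Q_H − W = 2976 J.
The hot reservoir loses entropy Q_H/T_H = 5070/2238.71 = 2.265 J/K; the cold reservoir gains Q_C/T_C = 2976/369.15 = 8.062 J/K.
ΔS_univ = −Q_H/T_H + Q_C/T_C = 5.80 J/K (> 0, since η = 0.413 < η_Carnot = 0.835).

ΔS_univ ≈ 5.80 J/K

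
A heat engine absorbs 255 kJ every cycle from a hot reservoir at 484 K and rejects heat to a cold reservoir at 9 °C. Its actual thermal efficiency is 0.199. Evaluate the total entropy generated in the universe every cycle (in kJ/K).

T_C = 9 °C → 9 + 273.15 = 282.15 K.
W = η·Q_H = 0.199 × 255 = 50.75 kJ, so Q_C = Q_H − W = 204.3 kJ.
The hot reservoir loses entropy Q_H/T_H = 255/484.00 = 0.5269 kJ/K; the cold reservoir gains Q_C/T_C = 204.3/282.15 = 0.7239 kJ/K.
ΔS_univ = −Q_H/T_H + Q_C/T_C = 0.1971 kJ/K (> 0, since η = 0.199 < η_Carnot = 0.417).

ΔS_univ ≈ 0.1971 kJ/K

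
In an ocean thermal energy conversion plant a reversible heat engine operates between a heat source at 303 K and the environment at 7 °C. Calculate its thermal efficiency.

T_C = 7 °C → 7 + 273.15 = 280.15 K.
The Carnot efficiency is η = 1 − T_C/T_H = 1 − 280.15/303.00 = 0.07541.

η ≈ 0.07541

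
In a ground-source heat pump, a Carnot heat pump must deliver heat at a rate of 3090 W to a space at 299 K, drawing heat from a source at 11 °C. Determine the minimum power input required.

T_C = 11 °C → 11 + 273.15 = 284.15 K.
The Carnot heat-pump COP is COP_HP = T_H/(T_H − T_C) = 299.00/14.85 = 20.1347.
W = Q_H/COP_HP = 3090/20.1347 = 153 W.

Ẇ_in ≈ 153 W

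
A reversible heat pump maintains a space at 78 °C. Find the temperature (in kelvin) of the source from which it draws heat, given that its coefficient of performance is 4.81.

T_H = 78 °C → 78 + 273.15 = 351.15 K.
COP_HP = T_H/(T_H − T_C) ⇒ T_C = T_H·(COP_HP − 1)/COP_HP = 351.15 × (4.81 − 1)/4.81 = 278 K.

T_C ≈ 278 K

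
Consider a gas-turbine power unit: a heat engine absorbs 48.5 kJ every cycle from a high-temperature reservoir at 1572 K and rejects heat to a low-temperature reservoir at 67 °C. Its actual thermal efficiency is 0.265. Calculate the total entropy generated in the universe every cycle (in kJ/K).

ΔS_univ ≈ 0.0739 kJ/K

T_C = 67 °C → 67 + 273.15 = 340.15 K.
W = η·Q_H = 0.265 × 48.5 = 12.85 kJ, so Q_C = Q_H − W = 35.65 kJ.
The hot reservoir loses entropy Q_H/T_H = 48.5/1572.00 = 0.03085 kJ/K; the cold reservoir gains Q_C/T_C = 35.65/340.15 = 0.1048 kJ/K.
ΔS_univ = −Q_H/T_H + Q_C/T_C = 0.0739 kJ/K (> 0, since η = 0.265 < η_Carnot = 0.784).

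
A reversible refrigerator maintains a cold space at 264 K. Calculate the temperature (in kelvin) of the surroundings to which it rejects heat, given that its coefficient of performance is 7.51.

T_H ≈ 299.2 K

COP_R = T_C/(T_H − T_C) ⇒ T_H = T_C·(1 + 1/COP_R) = 264.00 × (1 + 1/7.51) = 299.2 K.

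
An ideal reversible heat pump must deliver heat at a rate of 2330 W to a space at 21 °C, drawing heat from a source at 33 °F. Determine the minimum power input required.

Ẇ_in ≈ 161.9 W

T_H = 21 °C → 21 + 273.15 = 294.15 K.
T_C = 33 °F → (33 − 32) × 5/9 = 0.56 °C = 273.71 K.
For a reversible heat pump, COP_HP = T_H/(T_H − T_C) = 294.15/20.44 = 14.3878.
W = Q_H/COP_HP = 2330/14.3878 = 161.9 W.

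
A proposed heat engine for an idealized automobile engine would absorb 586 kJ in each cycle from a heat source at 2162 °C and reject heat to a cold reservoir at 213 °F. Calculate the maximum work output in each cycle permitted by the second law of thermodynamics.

W_max ≈ 496.1 kJ

T_H = 2162 °C → 2162 + 273.15 = 2435.15 K.
T_C = 213 °F → (213 − 32) × 5/9 = 100.56 °C = 373.71 K.
No engine can exceed the Carnot limit: η_max = 1 − T_C/T_H = 1 − 373.71/2435.15 = 0.8465.
W_max = η_max · Q_H = 0.8465 × 586 = 496.1 kJ.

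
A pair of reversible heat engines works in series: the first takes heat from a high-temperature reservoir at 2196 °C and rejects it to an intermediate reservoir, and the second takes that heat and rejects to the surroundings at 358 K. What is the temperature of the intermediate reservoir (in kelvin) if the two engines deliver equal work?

T_H = 2196 °C → 2196 + 273.15 = 2469.15 K.
For reversible stages Q_m = Q_H·(T_m/T_H). Setting W₁ = Q_H(1 − T_m/T_H) equal to W₂ = Q_m(1 − T_C/T_m) = Q_H·(T_m − T_C)/T_H gives T_H − T_m = T_m − T_C, so T_m = (T_H + T_C)/2 = (2469.15 + 358.00)/2 = 1410 K.

T_m ≈ 1410 K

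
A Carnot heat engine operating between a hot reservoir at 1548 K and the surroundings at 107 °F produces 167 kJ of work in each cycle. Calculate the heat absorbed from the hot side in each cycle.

T_C = 107 °F → (107 − 32) × 5/9 = 41.67 °C = 314.82 K.
For a reversible engine, η = 1 − T_C/T_H = 1 − 314.82/1548.00 = 0.7966.
Q_H = W/η = 167/0.7966 = 210 kJ.

Q_H ≈ 210 kJ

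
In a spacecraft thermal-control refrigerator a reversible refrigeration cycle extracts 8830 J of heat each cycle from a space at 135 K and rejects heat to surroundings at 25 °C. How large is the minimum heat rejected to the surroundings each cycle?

T_H = 25 °C → 25 + 273.15 = 298.15 K.
For a reversible cycle Q_H/Q_C = T_H/T_C, so Q_H = Q_C·T_H/T_C = 8830 × 298.15/135.00 = 19500 J.

Q_H ≈ 19500 J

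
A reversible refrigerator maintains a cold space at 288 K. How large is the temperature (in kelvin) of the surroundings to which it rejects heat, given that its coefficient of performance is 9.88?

T_H ≈ 317 K

COP_R = T_C/(T_H − T_C) ⇒ T_H = T_C·(1 + 1/COP_R) = 288.00 × (1 + 1/9.88) = 317 K.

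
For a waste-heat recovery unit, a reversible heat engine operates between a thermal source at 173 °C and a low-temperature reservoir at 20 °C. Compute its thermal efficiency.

T_H = 173 °C → 173 + 273.15 = 446.15 K.
T_C = 20 °C → 20 + 273.15 = 293.15 K.
η_rev = 1 − T_C/T_H = 1 − 293.15/446.15 = 0.343.

η ≈ 0.343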